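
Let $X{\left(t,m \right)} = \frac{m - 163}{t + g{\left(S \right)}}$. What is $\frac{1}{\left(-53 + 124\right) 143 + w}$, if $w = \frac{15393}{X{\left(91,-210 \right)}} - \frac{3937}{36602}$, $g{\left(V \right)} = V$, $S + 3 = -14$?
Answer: $\frac{13652546}{96920151673} \approx 0.00014086$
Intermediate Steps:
$S = -17$ ($S = -3 - 14 = -17$)
$X{\left(t,m \right)} = \frac{-163 + m}{-17 + t}$ ($X{\left(t,m \right)} = \frac{m - 163}{t - 17} = \frac{-163 + m}{-17 + t}$)
$w = - \frac{41694147865}{13652546}$ ($w = \frac{15393}{\frac{1}{-17 + 91} \left(-163 - 210\right)} - \frac{3937}{36602} = \frac{15393}{\frac{1}{74} \left(-373\right)} - \frac{3937}{36602} = \frac{15393}{- \frac{373}{74}} - \frac{3937}{36602} = 15393 \left(- \frac{74}{373}\right) - \frac{3937}{36602} = - \frac{1139082}{373} - \frac{3937}{36602} = - \frac{41694147865}{13652546} \approx -3053.9$)
$\frac{1}{\left(-53 + 124\right) 143 + w} = \frac{1}{\left(-53 + 124\right) 143 - \frac{41694147865}{13652546}} = \frac{1}{71 \cdot 143 - \frac{41694147865}{13652546}} = \frac{1}{10153 - \frac{41694147865}{13652546}} = \frac{1}{\frac{96920151673}{13652546}} = \frac{13652546}{96920151673}$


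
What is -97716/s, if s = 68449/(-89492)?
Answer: 8744800272/68449 ≈ 1.2776e+5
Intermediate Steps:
s = -68449/89492 (s = 68449*(-1/89492) = -68449/89492 ≈ -0.76486)
-97716/s = -97716/(-68449/89492) = -97716*(-89492/68449) = 8744800272/68449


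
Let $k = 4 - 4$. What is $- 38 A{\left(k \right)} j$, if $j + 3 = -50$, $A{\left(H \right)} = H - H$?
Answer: $0$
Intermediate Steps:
$k = 0$ ($k = 4 - 4 = 0$)
$A{\left(H \right)} = 0$
$j = -53$ ($j = -3 - 50 = -53$)
$- 38 A{\left(k \right)} j = \left(-38\right) 0 \left(-53\right) = 0 \left(-53\right) = 0$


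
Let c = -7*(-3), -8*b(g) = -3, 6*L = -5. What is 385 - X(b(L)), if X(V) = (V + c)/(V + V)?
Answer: 713/2 ≈ 356.50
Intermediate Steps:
L = -5/6 (L = (1/6)*(-5) = -5/6 ≈ -0.83333)
b(g) = 3/8 (b(g) = -1/8*(-3) = 3/8)
c = 21
X(V) = (21 + V)/(2*V) (X(V) = (V + 21)/(V + V) = (21 + V)/((2*V)) = (21 + V)*(1/(2*V)) = (21 + V)/(2*V))
385 - X(b(L)) = 385 - (21 + 3/8)/(2*3/8) = 385 - 8*171/(2*3*8) = 385 - 1*57/2 = 385 - 57/2 = 713/2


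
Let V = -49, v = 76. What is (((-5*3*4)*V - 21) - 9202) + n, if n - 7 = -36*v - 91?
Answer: -9103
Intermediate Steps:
n = -2820 (n = 7 + (-36*76 - 91) = 7 + (-2736 - 91) = 7 - 2827 = -2820)
(((-5*3*4)*V - 21) - 9202) + n = (((-5*3*4)*(-49) - 21) - 9202) - 2820 = ((-15*4*(-49) - 21) - 9202) - 2820 = ((-60*(-49) - 21) - 9202) - 2820 = ((2940 - 21) - 9202) - 2820 = (2919 - 9202) - 2820 = -6283 - 2820 = -9103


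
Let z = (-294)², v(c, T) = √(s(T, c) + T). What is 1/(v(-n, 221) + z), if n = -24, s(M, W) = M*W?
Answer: 86436/7471176571 - 5*√221/7471176571 ≈ 1.1559e-5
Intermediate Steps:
v(c, T) = √(T + T*c) (v(c, T) = √(T*c + T) = √(T + T*c))
z = 86436
1/(v(-n, 221) + z) = 1/(√(221*(1 - 1*(-24))) + 86436) = 1/(√(221*(1 + 24)) + 86436) = 1/(√(221*25) + 86436) = 1/(√5525 + 86436) = 1/(5*√221 + 86436) = 1/(86436 + 5*√221)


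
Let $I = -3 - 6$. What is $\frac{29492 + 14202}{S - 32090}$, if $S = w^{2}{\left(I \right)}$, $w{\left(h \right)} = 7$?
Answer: $- \frac{43694}{32041} \approx -1.3637$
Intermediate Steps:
$I = -9$ ($I = -3 - 6 = -9$)
$S = 49$ ($S = 7^{2} = 49$)
$\frac{29492 + 14202}{S - 32090} = \frac{29492 + 14202}{49 - 32090} = \frac{43694}{-32041} = 43694 \left(- \frac{1}{32041}\right) = - \frac{43694}{32041}$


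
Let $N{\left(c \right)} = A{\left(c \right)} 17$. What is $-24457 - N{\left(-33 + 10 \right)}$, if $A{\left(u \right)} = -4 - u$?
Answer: $-24780$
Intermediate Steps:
$N{\left(c \right)} = -68 - 17 c$ ($N{\left(c \right)} = \left(-4 - c\right) 17 = -68 - 17 c$)
$-24457 - N{\left(-33 + 10 \right)} = -24457 - \left(-68 - 17 \left(-33 + 10\right)\right) = -24457 - \left(-68 - -391\right) = -24457 - \left(-68 + 391\right) = -24457 - 323 = -24780$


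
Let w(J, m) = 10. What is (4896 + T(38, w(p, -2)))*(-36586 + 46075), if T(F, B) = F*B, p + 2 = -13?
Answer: 50063964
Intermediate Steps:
p = -15 (p = -2 - 13 = -15)
T(F, B) = B*F
(4896 + T(38, w(p, -2)))*(-36586 + 46075) = (4896 + 10*38)*(-36586 + 46075) = (4896 + 380)*9489 = 5276*9489 = 50063964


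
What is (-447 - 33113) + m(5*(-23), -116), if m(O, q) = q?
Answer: -33676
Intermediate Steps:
(-447 - 33113) + m(5*(-23), -116) = (-447 - 33113) - 116 = -33560 - 116 = -33676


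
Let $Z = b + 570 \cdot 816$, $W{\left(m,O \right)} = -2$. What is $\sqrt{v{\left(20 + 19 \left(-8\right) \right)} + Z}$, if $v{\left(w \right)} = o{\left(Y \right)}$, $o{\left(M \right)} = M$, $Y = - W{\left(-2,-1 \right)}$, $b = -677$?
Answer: $3 \sqrt{51605} \approx 681.5$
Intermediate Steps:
$Y = 2$ ($Y = \left(-1\right) \left(-2\right) = 2$)
$v{\left(w \right)} = 2$
$Z = 464443$ ($Z = -677 + 570 \cdot 816 = -677 + 465120 = 464443$)
$\sqrt{v{\left(20 + 19 \left(-8\right) \right)} + Z} = \sqrt{2 + 464443} = \sqrt{464445} = 3 \sqrt{51605}$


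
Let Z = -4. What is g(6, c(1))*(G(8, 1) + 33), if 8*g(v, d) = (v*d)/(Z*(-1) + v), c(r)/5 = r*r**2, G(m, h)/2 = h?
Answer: 105/8 ≈ 13.125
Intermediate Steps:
G(m, h) = 2*h
c(r) = 5*r**3 (c(r) = 5*(r*r**2) = 5*r**3)
g(v, d) = d*v/(8*(4 + v)) (g(v, d) = ((v*d)/(-4*(-1) + v))/8 = ((d*v)/(4 + v))/8 = (d*v/(4 + v))/8 = d*v/(8*(4 + v)))
g(6, c(1))*(G(8, 1) + 33) = ((1/8)*(5*1**3)*6/(4 + 6))*(2*1 + 33) = ((1/8)*(5*1)*6/10)*(2 + 33) = ((1/8)*5*6*(1/10))*35 = (3/8)*35 = 105/8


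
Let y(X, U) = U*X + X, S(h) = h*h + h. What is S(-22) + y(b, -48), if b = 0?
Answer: 462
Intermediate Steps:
S(h) = h + h**2 (S(h) = h**2 + h = h + h**2)
y(X, U) = X + U*X
S(-22) + y(b, -48) = -22*(1 - 22) + 0*(1 - 48) = -22*(-21) + 0*(-47) = 462 + 0 = 462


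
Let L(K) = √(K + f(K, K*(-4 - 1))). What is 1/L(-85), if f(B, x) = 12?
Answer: -I*√73/73 ≈ -0.11704*I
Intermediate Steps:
L(K) = √(12 + K) (L(K) = √(K + 12) = √(12 + K))
1/L(-85) = 1/(√(12 - 85)) = 1/(√(-73)) = 1/(I*√73) = -I*√73/73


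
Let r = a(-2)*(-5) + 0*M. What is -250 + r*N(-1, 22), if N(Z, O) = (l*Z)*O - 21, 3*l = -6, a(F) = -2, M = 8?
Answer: -20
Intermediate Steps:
l = -2 (l = (⅓)*(-6) = -2)
N(Z, O) = -21 - 2*O*Z (N(Z, O) = (-2*Z)*O - 21 = -2*O*Z - 21 = -21 - 2*O*Z)
r = 10 (r = -2*(-5) + 0*8 = 10 + 0 = 10)
-250 + r*N(-1, 22) = -250 + 10*(-21 - 2*22*(-1)) = -250 + 10*(-21 + 44) = -250 + 10*23 = -250 + 230 = -20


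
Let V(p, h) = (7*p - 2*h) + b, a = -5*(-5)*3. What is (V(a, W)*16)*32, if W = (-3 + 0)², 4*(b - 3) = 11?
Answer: 262528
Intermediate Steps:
b = 23/4 (b = 3 + (¼)*11 = 3 + 11/4 = 23/4 ≈ 5.7500)
a = 75 (a = 25*3 = 75)
W = 9 (W = (-3)² = 9)
V(p, h) = 23/4 - 2*h + 7*p (V(p, h) = (7*p - 2*h) + 23/4 = (-2*h + 7*p) + 23/4 = 23/4 - 2*h + 7*p)
(V(a, W)*16)*32 = ((23/4 - 2*9 + 7*75)*16)*32 = ((23/4 - 18 + 525)*16)*32 = ((2051/4)*16)*32 = 8204*32 = 262528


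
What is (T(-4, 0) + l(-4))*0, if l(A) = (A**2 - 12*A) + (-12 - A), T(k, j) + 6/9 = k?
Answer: 0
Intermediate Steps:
T(k, j) = -2/3 + k
l(A) = -12 + A**2 - 13*A
(T(-4, 0) + l(-4))*0 = ((-2/3 - 4) + (-12 + (-4)**2 - 13*(-4)))*0 = (-14/3 + (-12 + 16 + 52))*0 = (-14/3 + 56)*0 = (154/3)*0 = 0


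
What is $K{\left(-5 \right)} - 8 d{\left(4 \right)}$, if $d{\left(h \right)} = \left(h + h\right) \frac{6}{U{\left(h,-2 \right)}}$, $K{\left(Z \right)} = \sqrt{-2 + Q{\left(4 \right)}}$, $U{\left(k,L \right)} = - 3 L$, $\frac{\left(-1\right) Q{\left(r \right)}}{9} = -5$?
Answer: $-64 + \sqrt{43} \approx -57.443$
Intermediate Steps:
$Q{\left(r \right)} = 45$ ($Q{\left(r \right)} = \left(-9\right) \left(-5\right) = 45$)
$K{\left(Z \right)} = \sqrt{43}$ ($K{\left(Z \right)} = \sqrt{-2 + 45} = \sqrt{43}$)
$d{\left(h \right)} = 2 h$ ($d{\left(h \right)} = \left(h + h\right) \frac{6}{\left(-3\right) \left(-2\right)} = 2 h \frac{6}{6} = 2 h 6 \cdot \frac{1}{6} = 2 h 1 = 2 h$)
$K{\left(-5 \right)} - 8 d{\left(4 \right)} = \sqrt{43} - 8 \cdot 2 \cdot 4 = \sqrt{43} - 64 = -64 + \sqrt{43}$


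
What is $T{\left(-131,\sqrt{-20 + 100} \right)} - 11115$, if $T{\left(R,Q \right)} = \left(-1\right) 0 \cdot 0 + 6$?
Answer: $-11109$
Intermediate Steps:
$T{\left(R,Q \right)} = 6$ ($T{\left(R,Q \right)} = 0 \cdot 0 + 6 = 0 + 6 = 6$)
$T{\left(-131,\sqrt{-20 + 100} \right)} - 11115 = 6 - 11115 = -11109$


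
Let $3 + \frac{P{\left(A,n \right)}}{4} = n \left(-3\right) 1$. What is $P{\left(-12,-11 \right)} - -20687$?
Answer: $20807$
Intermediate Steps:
$P{\left(A,n \right)} = -12 - 12 n$ ($P{\left(A,n \right)} = -12 + 4 n \left(-3\right) 1 = -12 + 4 - 3 n 1 = -12 + 4 \left(- 3 n\right) = -12 - 12 n$)
$P{\left(-12,-11 \right)} - -20687 = \left(-12 - -132\right) - -20687 = \left(-12 + 132\right) + 20687 = 120 + 20687 = 20807$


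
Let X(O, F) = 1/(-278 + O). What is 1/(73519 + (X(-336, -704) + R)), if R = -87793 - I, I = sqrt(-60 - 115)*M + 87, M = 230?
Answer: -154686862/2321173719115 + 17341816*I*sqrt(7)/3249643206761 ≈ -6.6642e-5 + 1.4119e-5*I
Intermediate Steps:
I = 87 + 1150*I*sqrt(7) (I = sqrt(-60 - 115)*230 + 87 = sqrt(-175)*230 + 87 = (5*I*sqrt(7))*230 + 87 = 1150*I*sqrt(7) + 87 = 87 + 1150*I*sqrt(7) ≈ 87.0 + 3042.6*I)
R = -87880 - 1150*I*sqrt(7) (R = -87793 - (87 + 1150*I*sqrt(7)) = -87793 + (-87 - 1150*I*sqrt(7)) = -87880 - 1150*I*sqrt(7) ≈ -87880.0 - 3042.6*I)
1/(73519 + (X(-336, -704) + R)) = 1/(73519 + (1/(-278 - 336) + (-87880 - 1150*I*sqrt(7)))) = 1/(73519 + (1/(-614) + (-87880 - 1150*I*sqrt(7)))) = 1/(73519 + (-1/614 + (-87880 - 1150*I*sqrt(7)))) = 1/(73519 + (-53958321/614 - 1150*I*sqrt(7))) = 1/(-8817655/614 - 1150*I*sqrt(7))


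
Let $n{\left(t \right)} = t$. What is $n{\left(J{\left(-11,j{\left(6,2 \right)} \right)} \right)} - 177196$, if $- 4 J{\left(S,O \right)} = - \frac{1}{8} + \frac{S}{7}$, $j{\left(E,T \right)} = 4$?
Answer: $- \frac{39691809}{224} \approx -1.772 \cdot 10^{5}$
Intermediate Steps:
$J{\left(S,O \right)} = \frac{1}{32} - \frac{S}{28}$ ($J{\left(S,O \right)} = - \frac{- \frac{1}{8} + \frac{S}{7}}{4} = \frac{1}{32} - \frac{S}{28}$)
$n{\left(J{\left(-11,j{\left(6,2 \right)} \right)} \right)} - 177196 = \left(\frac{1}{32} - - \frac{11}{28}\right) - 177196 = \left(\frac{1}{32} + \frac{11}{28}\right) - 177196 = \frac{95}{224} - 177196 = - \frac{39691809}{224}$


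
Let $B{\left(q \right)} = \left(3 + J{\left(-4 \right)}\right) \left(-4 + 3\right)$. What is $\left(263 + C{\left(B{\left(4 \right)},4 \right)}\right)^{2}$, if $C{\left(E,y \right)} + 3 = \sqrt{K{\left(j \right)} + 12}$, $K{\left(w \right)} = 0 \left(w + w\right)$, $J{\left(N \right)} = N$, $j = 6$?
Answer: $67612 + 1040 \sqrt{3} \approx 69413.0$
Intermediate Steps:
$K{\left(w \right)} = 0$ ($K{\left(w \right)} = 0 \cdot 2 w = 0$)
$B{\left(q \right)} = 1$ ($B{\left(q \right)} = \left(3 - 4\right) \left(-4 + 3\right) = \left(-1\right) \left(-1\right) = 1$)
$C{\left(E,y \right)} = -3 + 2 \sqrt{3}$ ($C{\left(E,y \right)} = -3 + \sqrt{0 + 12} = -3 + \sqrt{12} = -3 + 2 \sqrt{3}$)
$\left(263 + C{\left(B{\left(4 \right)},4 \right)}\right)^{2} = \left(263 - \left(3 - 2 \sqrt{3}\right)\right)^{2} = \left(260 + 2 \sqrt{3}\right)^{2}$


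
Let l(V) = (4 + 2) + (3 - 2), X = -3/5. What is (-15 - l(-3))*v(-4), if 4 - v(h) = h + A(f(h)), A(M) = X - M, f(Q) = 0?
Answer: -946/5 ≈ -189.20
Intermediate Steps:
X = -3/5 (X = -3*1/5 = -3/5 ≈ -0.60000)
l(V) = 7 (l(V) = 6 + 1 = 7)
A(M) = -3/5 - M
v(h) = 23/5 - h (v(h) = 4 - (h + (-3/5 - 1*0)) = 4 - (h + (-3/5 + 0)) = 4 - (h - 3/5) = 4 - (-3/5 + h) = 4 + (3/5 - h) = 23/5 - h)
(-15 - l(-3))*v(-4) = (-15 - 1*7)*(23/5 - 1*(-4)) = (-15 - 7)*(23/5 + 4) = -22*43/5 = -946/5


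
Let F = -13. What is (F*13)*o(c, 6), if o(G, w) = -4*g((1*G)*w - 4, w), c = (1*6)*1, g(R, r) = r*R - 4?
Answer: 127088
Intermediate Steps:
g(R, r) = -4 + R*r (g(R, r) = R*r - 4 = -4 + R*r)
c = 6 (c = 6*1 = 6)
o(G, w) = 16 - 4*w*(-4 + G*w) (o(G, w) = -4*(-4 + ((1*G)*w - 4)*w) = -4*(-4 + (G*w - 4)*w) = -4*(-4 + (-4 + G*w)*w) = -4*(-4 + w*(-4 + G*w)) = 16 - 4*w*(-4 + G*w))
(F*13)*o(c, 6) = (-13*13)*(16 - 4*6*(-4 + 6*6)) = -169*(16 - 4*6*(-4 + 36)) = -169*(16 - 4*6*32) = -169*(16 - 768) = -169*(-752) = 127088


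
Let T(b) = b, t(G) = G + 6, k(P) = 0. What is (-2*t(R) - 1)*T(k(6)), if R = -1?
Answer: 0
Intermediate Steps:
t(G) = 6 + G
(-2*t(R) - 1)*T(k(6)) = (-2*(6 - 1) - 1)*0 = (-2*5 - 1)*0 = (-10 - 1)*0 = -11*0 = 0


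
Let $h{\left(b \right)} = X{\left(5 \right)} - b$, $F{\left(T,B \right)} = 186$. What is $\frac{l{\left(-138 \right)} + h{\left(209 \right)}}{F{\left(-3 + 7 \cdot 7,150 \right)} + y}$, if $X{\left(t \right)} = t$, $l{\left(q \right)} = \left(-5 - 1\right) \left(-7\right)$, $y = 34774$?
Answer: $- \frac{81}{17480} \approx -0.0046339$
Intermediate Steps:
$l{\left(q \right)} = 42$ ($l{\left(q \right)} = \left(-6\right) \left(-7\right) = 42$)
$h{\left(b \right)} = 5 - b$
$\frac{l{\left(-138 \right)} + h{\left(209 \right)}}{F{\left(-3 + 7 \cdot 7,150 \right)} + y} = \frac{42 + \left(5 - 209\right)}{186 + 34774} = \frac{42 + \left(5 - 209\right)}{34960} = \left(42 - 204\right) \frac{1}{34960} = \left(-162\right) \frac{1}{34960} = - \frac{81}{17480}$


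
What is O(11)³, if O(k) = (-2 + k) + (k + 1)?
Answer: 9261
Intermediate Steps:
O(k) = -1 + 2*k (O(k) = (-2 + k) + (1 + k) = -1 + 2*k)
O(11)³ = (-1 + 2*11)³ = (-1 + 22)³ = 21³ = 9261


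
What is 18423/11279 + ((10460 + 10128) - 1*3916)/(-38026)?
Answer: 256254755/214447627 ≈ 1.1950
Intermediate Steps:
18423/11279 + ((10460 + 10128) - 1*3916)/(-38026) = 18423*(1/11279) + (20588 - 3916)*(-1/38026) = 18423/11279 + 16672*(-1/38026) = 18423/11279 - 8336/19013 = 256254755/214447627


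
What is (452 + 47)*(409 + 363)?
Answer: 385228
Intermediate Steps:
(452 + 47)*(409 + 363) = 499*772 = 385228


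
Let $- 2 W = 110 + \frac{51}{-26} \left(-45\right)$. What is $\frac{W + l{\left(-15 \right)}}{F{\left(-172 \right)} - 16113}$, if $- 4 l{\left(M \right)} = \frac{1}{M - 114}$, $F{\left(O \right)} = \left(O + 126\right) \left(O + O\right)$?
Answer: $\frac{332491}{969306} \approx 0.34302$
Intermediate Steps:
$W = - \frac{5155}{52}$ ($W = - \frac{110 + \frac{51}{-26} \left(-45\right)}{2} = - \frac{110 + 51 \left(- \frac{1}{26}\right) \left(-45\right)}{2} = - \frac{110 - - \frac{2295}{26}}{2} = - \frac{110 + \frac{2295}{26}}{2} = \left(- \frac{1}{2}\right) \frac{5155}{26} = - \frac{5155}{52} \approx -99.135$)
$F{\left(O \right)} = 2 O \left(126 + O\right)$ ($F{\left(O \right)} = \left(126 + O\right) 2 O = 2 O \left(126 + O\right)$)
$l{\left(M \right)} = - \frac{1}{4 \left(-114 + M\right)}$ ($l{\left(M \right)} = - \frac{1}{4 \left(M - 114\right)} = - \frac{1}{4 \left(-114 + M\right)}$)
$\frac{W + l{\left(-15 \right)}}{F{\left(-172 \right)} - 16113} = \frac{- \frac{5155}{52} - \frac{1}{-456 + 4 \left(-15\right)}}{2 \left(-172\right) \left(126 - 172\right) - 16113} = \frac{- \frac{5155}{52} - \frac{1}{-456 - 60}}{2 \left(-172\right) \left(-46\right) - 16113} = \frac{- \frac{5155}{52} - \frac{1}{-516}}{15824 - 16113} = \frac{- \frac{5155}{52} - - \frac{1}{516}}{-289} = \left(- \frac{5155}{52} + \frac{1}{516}\right) \left(- \frac{1}{289}\right) = \left(- \frac{332491}{3354}\right) \left(- \frac{1}{289}\right) = \frac{332491}{969306}$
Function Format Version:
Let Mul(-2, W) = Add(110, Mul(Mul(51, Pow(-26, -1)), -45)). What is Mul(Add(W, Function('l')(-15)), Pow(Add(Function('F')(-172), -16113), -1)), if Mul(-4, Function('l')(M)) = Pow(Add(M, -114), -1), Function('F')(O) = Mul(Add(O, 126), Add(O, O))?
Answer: Rational(332491, 969306) ≈ 0.34302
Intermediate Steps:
W = Rational(-5155, 52) (W = Mul(Rational(-1, 2), Add(110, Mul(Mul(51, Pow(-26, -1)), -45))) = Mul(Rational(-1, 2), Add(110, Mul(Mul(51, Rational(-1, 26)), -45))) = Mul(Rational(-1, 2), Add(110, Mul(Rational(-51, 26), -45))) = Mul(Rational(-1, 2), Add(110, Rational(2295, 26))) = Mul(Rational(-1, 2), Rational(5155, 26)) = Rational(-5155, 52) ≈ -99.135)
Function('F')(O) = Mul(2, O, Add(126, O)) (Function('F')(O) = Mul(Add(126, O), Mul(2, O)) = Mul(2, O, Add(126, O)))
Function('l')(M) = Mul(Rational(-1, 4), Pow(Add(-114, M), -1)) (Function('l')(M) = Mul(Rational(-1, 4), Pow(Add(M, -114), -1)) = Mul(Rational(-1, 4), Pow(Add(-114, M), -1)))
Mul(Add(W, Function('l')(-15)), Pow(Add(Function('F')(-172), -16113), -1)) = Mul(Add(Rational(-5155, 52), Mul(-1, Pow(Add(-456, Mul(4, -15)), -1))), Pow(Add(Mul(2, -172, Add(126, -172)), -16113), -1)) = Mul(Add(Rational(-5155, 52), Mul(-1, Pow(Add(-456, -60), -1))), Pow(Add(Mul(2, -172, -46), -16113), -1)) = Mul(Add(Rational(-5155, 52), Mul(-1, Pow(-516, -1))), Pow(Add(15824, -16113), -1)) = Mul(Add(Rational(-5155, 52), Mul(-1, Rational(-1, 516))), Pow(-289, -1)) = Mul(Add(Rational(-5155, 52), Rational(1, 516)), Rational(-1, 289)) = Mul(Rational(-332491, 3354), Rational(-1, 289)) = Rational(332491, 969306)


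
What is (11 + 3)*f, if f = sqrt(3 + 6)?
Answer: 42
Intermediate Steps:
f = 3 (f = sqrt(9) = 3)
(11 + 3)*f = (11 + 3)*3 = 14*3 = 42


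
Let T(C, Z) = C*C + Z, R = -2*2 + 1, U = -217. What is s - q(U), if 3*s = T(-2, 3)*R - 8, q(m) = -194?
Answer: 553/3 ≈ 184.33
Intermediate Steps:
R = -3 (R = -4 + 1 = -3)
T(C, Z) = Z + C**2 (T(C, Z) = C**2 + Z = Z + C**2)
s = -29/3 (s = ((3 + (-2)**2)*(-3) - 8)/3 = ((3 + 4)*(-3) - 8)/3 = (7*(-3) - 8)/3 = (-21 - 8)/3 = (1/3)*(-29) = -29/3 ≈ -9.6667)
s - q(U) = -29/3 - 1*(-194) = -29/3 + 194 = 553/3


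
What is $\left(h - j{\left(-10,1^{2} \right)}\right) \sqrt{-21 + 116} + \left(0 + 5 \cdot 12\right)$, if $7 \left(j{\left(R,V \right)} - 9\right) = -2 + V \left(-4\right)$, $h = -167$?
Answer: $60 - \frac{1226 \sqrt{95}}{7} \approx -1647.1$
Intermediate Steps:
$j{\left(R,V \right)} = \frac{61}{7} - \frac{4 V}{7}$ ($j{\left(R,V \right)} = 9 + \frac{-2 + V \left(-4\right)}{7} = 9 + \frac{-2 - 4 V}{7} = 9 - \left(\frac{2}{7} + \frac{4 V}{7}\right) = \frac{61}{7} - \frac{4 V}{7}$)
$\left(h - j{\left(-10,1^{2} \right)}\right) \sqrt{-21 + 116} + \left(0 + 5 \cdot 12\right) = \left(-167 - \left(\frac{61}{7} - \frac{4 \cdot 1^{2}}{7}\right)\right) \sqrt{-21 + 116} + \left(0 + 5 \cdot 12\right) = \left(-167 - \left(\frac{61}{7} - \frac{4}{7}\right)\right) \sqrt{95} + \left(0 + 60\right) = \left(-167 - \left(\frac{61}{7} - \frac{4}{7}\right)\right) \sqrt{95} + 60 = \left(-167 - \frac{57}{7}\right) \sqrt{95} + 60 = - \frac{1226 \sqrt{95}}{7} + 60 = 60 - \frac{1226 \sqrt{95}}{7}$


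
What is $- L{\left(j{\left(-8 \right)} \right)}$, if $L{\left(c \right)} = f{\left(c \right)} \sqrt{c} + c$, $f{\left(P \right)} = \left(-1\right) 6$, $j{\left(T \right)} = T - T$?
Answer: $0$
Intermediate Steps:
$j{\left(T \right)} = 0$
$f{\left(P \right)} = -6$
$L{\left(c \right)} = c - 6 \sqrt{c}$ ($L{\left(c \right)} = - 6 \sqrt{c} + c = c - 6 \sqrt{c}$)
$- L{\left(j{\left(-8 \right)} \right)} = - (0 - 6 \sqrt{0}) = - (0 - 0) = - (0 + 0) = \left(-1\right) 0 = 0$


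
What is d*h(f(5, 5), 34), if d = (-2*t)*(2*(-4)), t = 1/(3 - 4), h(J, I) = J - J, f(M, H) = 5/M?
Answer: 0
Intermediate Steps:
h(J, I) = 0
t = -1 (t = 1/(-1) = -1)
d = -16 (d = (-2*(-1))*(2*(-4)) = 2*(-8) = -16)
d*h(f(5, 5), 34) = -16*0 = 0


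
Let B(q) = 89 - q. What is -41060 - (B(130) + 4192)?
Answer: -45211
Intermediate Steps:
-41060 - (B(130) + 4192) = -41060 - ((89 - 1*130) + 4192) = -41060 - ((89 - 130) + 4192) = -41060 - (-41 + 4192) = -41060 - 1*4151 = -41060 - 4151 = -45211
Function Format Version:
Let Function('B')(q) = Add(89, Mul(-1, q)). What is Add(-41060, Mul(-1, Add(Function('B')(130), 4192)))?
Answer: -45211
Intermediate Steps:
Add(-41060, Mul(-1, Add(Function('B')(130), 4192))) = Add(-41060, Mul(-1, Add(Add(89, Mul(-1, 130)), 4192))) = Add(-41060, Mul(-1, Add(Add(89, -130), 4192))) = Add(-41060, Mul(-1, Add(-41, 4192))) = Add(-41060, Mul(-1, 4151)) = Add(-41060, -4151) = -45211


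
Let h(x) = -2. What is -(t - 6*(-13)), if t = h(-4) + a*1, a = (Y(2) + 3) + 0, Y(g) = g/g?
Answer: -80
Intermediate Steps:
Y(g) = 1
a = 4 (a = (1 + 3) + 0 = 4 + 0 = 4)
t = 2 (t = -2 + 4*1 = -2 + 4 = 2)
-(t - 6*(-13)) = -(2 - 6*(-13)) = -(2 + 78) = -1*80 = -80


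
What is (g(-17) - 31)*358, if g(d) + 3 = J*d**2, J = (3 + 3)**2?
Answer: 3712460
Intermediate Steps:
J = 36 (J = 6**2 = 36)
g(d) = -3 + 36*d**2
(g(-17) - 31)*358 = ((-3 + 36*(-17)**2) - 31)*358 = ((-3 + 36*289) - 31)*358 = ((-3 + 10404) - 31)*358 = (10401 - 31)*358 = 10370*358 = 3712460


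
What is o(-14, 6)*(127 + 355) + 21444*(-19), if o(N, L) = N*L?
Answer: -447924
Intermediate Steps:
o(N, L) = L*N
o(-14, 6)*(127 + 355) + 21444*(-19) = (6*(-14))*(127 + 355) + 21444*(-19) = -84*482 - 407436 = -40488 - 407436 = -447924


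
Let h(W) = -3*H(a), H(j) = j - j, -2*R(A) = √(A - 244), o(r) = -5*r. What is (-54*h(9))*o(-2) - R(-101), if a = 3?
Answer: I*√345/2 ≈ 9.2871*I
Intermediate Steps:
R(A) = -√(-244 + A)/2 (R(A) = -√(A - 244)/2 = -√(-244 + A)/2)
H(j) = 0
h(W) = 0 (h(W) = -3*0 = 0)
(-54*h(9))*o(-2) - R(-101) = (-54*0)*(-5*(-2)) - (-1)*√(-244 - 101)/2 = 0*10 - (-1)*√(-345)/2 = 0 - (-1)*I*√345/2 = 0 + I*√345/2 = I*√345/2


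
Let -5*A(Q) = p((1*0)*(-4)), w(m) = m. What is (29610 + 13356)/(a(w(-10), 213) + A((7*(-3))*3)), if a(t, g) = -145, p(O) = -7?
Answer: -107415/359 ≈ -299.21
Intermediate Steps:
A(Q) = 7/5 (A(Q) = -⅕*(-7) = 7/5)
(29610 + 13356)/(a(w(-10), 213) + A((7*(-3))*3)) = (29610 + 13356)/(-145 + 7/5) = 42966/(-718/5) = 42966*(-5/718) = -107415/359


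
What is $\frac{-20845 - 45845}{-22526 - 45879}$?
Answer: $\frac{13338}{13681} \approx 0.97493$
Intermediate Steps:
$\frac{-20845 - 45845}{-22526 - 45879} = - \frac{66690}{-68405} = \left(-66690\right) \left(- \frac{1}{68405}\right) = \frac{13338}{13681}$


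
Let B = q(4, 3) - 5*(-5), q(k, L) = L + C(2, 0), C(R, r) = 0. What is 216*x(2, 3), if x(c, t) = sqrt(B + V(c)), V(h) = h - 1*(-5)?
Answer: 216*sqrt(35) ≈ 1277.9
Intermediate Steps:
q(k, L) = L (q(k, L) = L + 0 = L)
V(h) = 5 + h (V(h) = h + 5 = 5 + h)
B = 28 (B = 3 - 5*(-5) = 3 - 1*(-25) = 3 + 25 = 28)
x(c, t) = sqrt(33 + c) (x(c, t) = sqrt(28 + (5 + c)) = sqrt(33 + c))
216*x(2, 3) = 216*sqrt(33 + 2) = 216*sqrt(35)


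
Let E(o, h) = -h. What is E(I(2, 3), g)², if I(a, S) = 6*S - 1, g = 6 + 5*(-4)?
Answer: 196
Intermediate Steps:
g = -14 (g = 6 - 20 = -14)
I(a, S) = -1 + 6*S
E(I(2, 3), g)² = (-1*(-14))² = 14² = 196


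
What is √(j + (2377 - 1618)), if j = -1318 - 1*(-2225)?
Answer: 7*√34 ≈ 40.817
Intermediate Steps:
j = 907 (j = -1318 + 2225 = 907)
√(j + (2377 - 1618)) = √(907 + (2377 - 1618)) = √(907 + 759) = √1666 = 7*√34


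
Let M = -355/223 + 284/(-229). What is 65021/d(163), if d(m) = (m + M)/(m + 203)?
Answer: 607638215481/4089647 ≈ 1.4858e+5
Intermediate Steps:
M = -144627/51067 (M = -355*1/223 + 284*(-1/229) = -355/223 - 284/229 = -144627/51067 ≈ -2.8321)
d(m) = (-144627/51067 + m)/(203 + m) (d(m) = (m - 144627/51067)/(m + 203) = (-144627/51067 + m)/(203 + m))
65021/d(163) = 65021/(((-144627/51067 + 163)/(203 + 163))) = 65021/(((8179294/51067)/366)) = 65021/(((1/366)*(8179294/51067))) = 65021/(4089647/9345261) = 65021*(9345261/4089647) = 607638215481/4089647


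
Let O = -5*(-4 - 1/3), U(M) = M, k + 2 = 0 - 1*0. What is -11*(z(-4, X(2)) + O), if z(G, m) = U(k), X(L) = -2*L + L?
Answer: -649/3 ≈ -216.33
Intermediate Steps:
k = -2 (k = -2 + (0 - 1*0) = -2 + (0 + 0) = -2 + 0 = -2)
X(L) = -L
z(G, m) = -2
O = 65/3 (O = -5*(-4 - 1*⅓) = -5*(-4 - ⅓) = -5*(-13/3) = 65/3 ≈ 21.667)
-11*(z(-4, X(2)) + O) = -11*(-2 + 65/3) = -11*59/3 = -649/3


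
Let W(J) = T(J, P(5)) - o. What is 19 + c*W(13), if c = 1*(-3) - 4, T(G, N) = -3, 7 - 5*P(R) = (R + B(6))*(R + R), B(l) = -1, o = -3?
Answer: 19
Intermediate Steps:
P(R) = 7/5 - 2*R*(-1 + R)/5 (P(R) = 7/5 - (R - 1)*(R + R)/5 = 7/5 - (-1 + R)*2*R/5 = 7/5 - 2*R*(-1 + R)/5)
W(J) = 0 (W(J) = -3 - 1*(-3) = -3 + 3 = 0)
c = -7 (c = -3 - 4 = -7)
19 + c*W(13) = 19 - 7*0 = 19 + 0 = 19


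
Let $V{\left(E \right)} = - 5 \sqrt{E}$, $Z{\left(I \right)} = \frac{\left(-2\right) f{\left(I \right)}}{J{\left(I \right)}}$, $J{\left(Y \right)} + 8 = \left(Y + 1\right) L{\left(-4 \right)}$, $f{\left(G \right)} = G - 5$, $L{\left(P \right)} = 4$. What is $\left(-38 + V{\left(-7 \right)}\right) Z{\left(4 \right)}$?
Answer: $- \frac{19}{3} - \frac{5 i \sqrt{7}}{6} \approx -6.3333 - 2.2048 i$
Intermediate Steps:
$f{\left(G \right)} = -5 + G$ ($f{\left(G \right)} = G - 5 = -5 + G$)
$J{\left(Y \right)} = -4 + 4 Y$ ($J{\left(Y \right)} = -8 + \left(Y + 1\right) 4 = -8 + \left(1 + Y\right) 4 = -8 + \left(4 + 4 Y\right) = -4 + 4 Y$)
$Z{\left(I \right)} = \frac{10 - 2 I}{-4 + 4 I}$ ($Z{\left(I \right)} = \frac{\left(-2\right) \left(-5 + I\right)}{-4 + 4 I} = \frac{10 - 2 I}{-4 + 4 I}$)
$\left(-38 + V{\left(-7 \right)}\right) Z{\left(4 \right)} = \left(-38 - 5 \sqrt{-7}\right) \frac{5 - 4}{2 \left(-1 + 4\right)} = \left(-38 - 5 i \sqrt{7}\right) \frac{5 - 4}{2 \cdot 3} = \left(-38 - 5 i \sqrt{7}\right) \frac{1}{2} \cdot \frac{1}{3} \cdot 1 = \left(-38 - 5 i \sqrt{7}\right) \frac{1}{6} = - \frac{19}{3} - \frac{5 i \sqrt{7}}{6}$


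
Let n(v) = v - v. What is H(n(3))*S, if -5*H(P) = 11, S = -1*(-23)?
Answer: -253/5 ≈ -50.600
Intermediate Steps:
n(v) = 0
S = 23
H(P) = -11/5 (H(P) = -⅕*11 = -11/5)
H(n(3))*S = -11/5*23 = -253/5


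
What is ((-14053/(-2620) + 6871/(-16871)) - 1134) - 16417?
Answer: -775570566877/44202020 ≈ -17546.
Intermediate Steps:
((-14053/(-2620) + 6871/(-16871)) - 1134) - 16417 = ((-14053*(-1/2620) + 6871*(-1/16871)) - 1134) - 16417 = ((14053/2620 - 6871/16871) - 1134) - 16417 = (219086143/44202020 - 1134) - 16417 = -49906004537/44202020 - 16417 = -775570566877/44202020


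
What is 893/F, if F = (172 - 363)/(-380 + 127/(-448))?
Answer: 152137731/85568 ≈ 1778.0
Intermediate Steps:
F = 85568/170367 (F = -191/(-380 + 127*(-1/448)) = -191/(-380 - 127/448) = -191/(-170367/448) = -191*(-448/170367) = 85568/170367 ≈ 0.50226)
893/F = 893/(85568/170367) = 893*(170367/85568) = 152137731/85568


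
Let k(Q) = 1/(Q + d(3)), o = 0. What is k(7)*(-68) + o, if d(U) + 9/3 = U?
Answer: -68/7 ≈ -9.7143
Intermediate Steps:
d(U) = -3 + U
k(Q) = 1/Q (k(Q) = 1/(Q + (-3 + 3)) = 1/(Q + 0) = 1/Q)
k(7)*(-68) + o = -68/7 + 0 = -68/7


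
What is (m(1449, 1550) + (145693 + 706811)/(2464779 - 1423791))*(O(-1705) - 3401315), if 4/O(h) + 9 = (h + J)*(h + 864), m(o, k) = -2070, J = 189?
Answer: 778398441840760055788/110600377303 ≈ 7.0379e+9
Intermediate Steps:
O(h) = 4/(-9 + (189 + h)*(864 + h)) (O(h) = 4/(-9 + (h + 189)*(h + 864)) = 4/(-9 + (189 + h)*(864 + h)))
(m(1449, 1550) + (145693 + 706811)/(2464779 - 1423791))*(O(-1705) - 3401315) = (-2070 + (145693 + 706811)/(2464779 - 1423791))*(4/(163287 + (-1705)² + 1053*(-1705)) - 3401315) = (-2070 + 852504/1040988)*(4/(163287 + 2907025 - 1795365) - 3401315) = (-2070 + 852504*(1/1040988))*(4/1274947 - 3401315) = (-2070 + 71042/86749)*(4*(1/1274947) - 3401315) = -179499388*(4/1274947 - 3401315)/86749 = -179499388/86749*(-4336496355301/1274947) = 778398441840760055788/110600377303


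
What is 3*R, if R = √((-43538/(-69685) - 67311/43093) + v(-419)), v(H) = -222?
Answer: 3*I*√16614575921826096655/272994155 ≈ 44.793*I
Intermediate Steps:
R = I*√16614575921826096655/272994155 (R = √((-43538/(-69685) - 67311/43093) - 222) = √((-43538*(-1/69685) - 67311*1/43093) - 222) = √((3958/6335 - 67311/43093) - 222) = √(-255853091/272994155 - 222) = √(-60860555501/272994155) = I*√16614575921826096655/272994155 ≈ 14.931*I)
3*R = 3*(I*√16614575921826096655/272994155) = 3*I*√16614575921826096655/272994155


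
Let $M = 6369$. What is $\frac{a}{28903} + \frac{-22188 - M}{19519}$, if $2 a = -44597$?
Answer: $- \frac{360179255}{161187902} \approx -2.2345$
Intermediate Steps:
$a = - \frac{44597}{2}$ ($a = \frac{1}{2} \left(-44597\right) = - \frac{44597}{2} \approx -22299.0$)
$\frac{a}{28903} + \frac{-22188 - M}{19519} = - \frac{44597}{2 \cdot 28903} + \frac{-22188 - 6369}{19519} = \left(- \frac{44597}{2}\right) \frac{1}{28903} + \left(-22188 - 6369\right) \frac{1}{19519} = - \frac{6371}{8258} - \frac{28557}{19519} = - \frac{360179255}{161187902}$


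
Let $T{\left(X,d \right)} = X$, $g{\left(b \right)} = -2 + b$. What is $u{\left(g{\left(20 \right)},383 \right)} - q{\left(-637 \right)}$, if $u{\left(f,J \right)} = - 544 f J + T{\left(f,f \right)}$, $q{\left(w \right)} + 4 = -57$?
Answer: $-3750257$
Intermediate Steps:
$q{\left(w \right)} = -61$ ($q{\left(w \right)} = -4 - 57 = -61$)
$u{\left(f,J \right)} = f - 544 J f$ ($u{\left(f,J \right)} = - 544 f J + f = - 544 J f + f = f - 544 J f$)
$u{\left(g{\left(20 \right)},383 \right)} - q{\left(-637 \right)} = \left(-2 + 20\right) \left(1 - 208352\right) - -61 = 18 \left(1 - 208352\right) + 61 = 18 \left(-208351\right) + 61 = -3750318 + 61 = -3750257$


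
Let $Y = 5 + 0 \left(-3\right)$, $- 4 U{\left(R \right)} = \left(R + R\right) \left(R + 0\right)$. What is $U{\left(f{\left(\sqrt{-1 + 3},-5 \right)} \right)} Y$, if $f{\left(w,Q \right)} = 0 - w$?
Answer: $-5$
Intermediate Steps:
$f{\left(w,Q \right)} = - w$
$U{\left(R \right)} = - \frac{R^{2}}{2}$ ($U{\left(R \right)} = - \frac{\left(R + R\right) \left(R + 0\right)}{4} = - \frac{2 R R}{4} = - \frac{2 R^{2}}{4} = - \frac{R^{2}}{2}$)
$Y = 5$ ($Y = 5 + 0 = 5$)
$U{\left(f{\left(\sqrt{-1 + 3},-5 \right)} \right)} Y = - \frac{\left(- \sqrt{-1 + 3}\right)^{2}}{2} \cdot 5 = - \frac{\left(- \sqrt{2}\right)^{2}}{2} \cdot 5 = \left(- \frac{1}{2}\right) 2 \cdot 5 = \left(-1\right) 5 = -5$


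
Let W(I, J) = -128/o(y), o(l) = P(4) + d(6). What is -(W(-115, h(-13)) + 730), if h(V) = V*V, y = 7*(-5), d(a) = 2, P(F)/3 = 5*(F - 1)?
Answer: -34182/47 ≈ -727.28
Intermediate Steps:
P(F) = -15 + 15*F (P(F) = 3*(5*(F - 1)) = 3*(5*(-1 + F)) = 3*(-5 + 5*F) = -15 + 15*F)
y = -35
o(l) = 47 (o(l) = (-15 + 15*4) + 2 = (-15 + 60) + 2 = 45 + 2 = 47)
h(V) = V²
W(I, J) = -128/47
-(W(-115, h(-13)) + 730) = -(-128/47 + 730) = -1*34182/47 = -34182/47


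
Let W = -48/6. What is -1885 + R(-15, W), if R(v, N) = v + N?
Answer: -1908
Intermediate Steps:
W = -8 (W = -48*⅙ = -8)
R(v, N) = N + v
-1885 + R(-15, W) = -1885 + (-8 - 15) = -1885 - 23 = -1908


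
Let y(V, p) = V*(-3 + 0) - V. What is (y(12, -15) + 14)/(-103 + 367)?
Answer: -17/132 ≈ -0.12879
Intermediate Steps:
y(V, p) = -4*V (y(V, p) = V*(-3) - V = -3*V - V = -4*V)
(y(12, -15) + 14)/(-103 + 367) = (-4*12 + 14)/(-103 + 367) = (-48 + 14)/264 = -34*1/264 = -17/132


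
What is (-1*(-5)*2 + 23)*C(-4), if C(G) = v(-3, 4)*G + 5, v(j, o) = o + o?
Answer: -891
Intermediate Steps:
v(j, o) = 2*o
C(G) = 5 + 8*G (C(G) = (2*4)*G + 5 = 8*G + 5 = 5 + 8*G)
(-1*(-5)*2 + 23)*C(-4) = (-1*(-5)*2 + 23)*(5 + 8*(-4)) = (5*2 + 23)*(5 - 32) = (10 + 23)*(-27) = 33*(-27) = -891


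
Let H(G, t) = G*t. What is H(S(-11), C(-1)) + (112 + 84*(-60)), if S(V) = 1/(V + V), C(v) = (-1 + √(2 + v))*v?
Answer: -4928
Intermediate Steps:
C(v) = v*(-1 + √(2 + v))
S(V) = 1/(2*V)
H(S(-11), C(-1)) + (112 + 84*(-60)) = ((½)/(-11))*(-(-1 + √(2 - 1))) + (112 + 84*(-60)) = ((½)*(-1/11))*(-(-1 + √1)) + (112 - 5040) = -(-1)*(-1 + 1)/22 - 4928 = -(-1)*0/22 - 4928 = -1/22*0 - 4928 = 0 - 4928 = -4928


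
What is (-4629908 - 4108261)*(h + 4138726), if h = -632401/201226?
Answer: -7277310072259269075/201226 ≈ -3.6165e+13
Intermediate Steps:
h = -632401/201226 (h = -632401*1/201226 = -632401/201226 ≈ -3.1427)
(-4629908 - 4108261)*(h + 4138726) = (-4629908 - 4108261)*(-632401/201226 + 4138726) = -8738169*832818645675/201226 = -7277310072259269075/201226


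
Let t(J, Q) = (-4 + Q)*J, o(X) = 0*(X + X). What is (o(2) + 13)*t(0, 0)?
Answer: 0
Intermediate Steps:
o(X) = 0 (o(X) = 0*(2*X) = 0)
t(J, Q) = J*(-4 + Q)
(o(2) + 13)*t(0, 0) = (0 + 13)*(0*(-4 + 0)) = 13*(0*(-4)) = 13*0 = 0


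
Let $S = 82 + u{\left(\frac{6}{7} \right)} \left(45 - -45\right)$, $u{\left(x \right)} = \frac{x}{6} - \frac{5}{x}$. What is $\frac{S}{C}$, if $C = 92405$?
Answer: $- \frac{3011}{646835} \approx -0.004655$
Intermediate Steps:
$u{\left(x \right)} = - \frac{5}{x} + \frac{x}{6}$ ($u{\left(x \right)} = x \frac{1}{6} - \frac{5}{x} = \frac{x}{6} - \frac{5}{x} = - \frac{5}{x} + \frac{x}{6}$)
$S = - \frac{3011}{7}$ ($S = 82 + \left(- \frac{5}{6 \cdot \frac{1}{7}} + \frac{6 \cdot \frac{1}{7}}{6}\right) \left(45 - -45\right) = 82 + \left(- \frac{5}{6 \cdot \frac{1}{7}} + \frac{6 \cdot \frac{1}{7}}{6}\right) \left(45 + 45\right) = 82 + \left(- \frac{5}{\frac{6}{7}} + \frac{1}{6} \cdot \frac{6}{7}\right) 90 = 82 + \left(\left(-5\right) \frac{7}{6} + \frac{1}{7}\right) 90 = 82 + \left(- \frac{35}{6} + \frac{1}{7}\right) 90 = 82 - \frac{3585}{7} = - \frac{3011}{7} \approx -430.14$)
$\frac{S}{C} = - \frac{3011}{7 \cdot 92405} = \left(- \frac{3011}{7}\right) \frac{1}{92405} = - \frac{3011}{646835}$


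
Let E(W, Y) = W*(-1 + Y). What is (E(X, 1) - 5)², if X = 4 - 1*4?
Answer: 25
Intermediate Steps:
X = 0 (X = 4 - 4 = 0)
(E(X, 1) - 5)² = (0*(-1 + 1) - 5)² = (0*0 - 5)² = (0 - 5)² = (-5)² = 25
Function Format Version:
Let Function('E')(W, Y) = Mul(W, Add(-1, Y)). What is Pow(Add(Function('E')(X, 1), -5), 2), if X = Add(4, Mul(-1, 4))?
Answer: 25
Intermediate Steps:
X = 0 (X = Add(4, -4) = 0)
Pow(Add(Function('E')(X, 1), -5), 2) = Pow(Add(Mul(0, Add(-1, 1)), -5), 2) = Pow(Add(Mul(0, 0), -5), 2) = Pow(Add(0, -5), 2) = Pow(-5, 2) = 25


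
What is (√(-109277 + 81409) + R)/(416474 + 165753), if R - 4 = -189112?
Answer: -189108/582227 + 2*I*√6967/582227 ≈ -0.3248 + 0.00028672*I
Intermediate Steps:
R = -189108 (R = 4 - 189112 = -189108)
(√(-109277 + 81409) + R)/(416474 + 165753) = (√(-109277 + 81409) - 189108)/(416474 + 165753) = (√(-27868) - 189108)/582227 = (2*I*√6967 - 189108)*(1/582227) = (-189108 + 2*I*√6967)*(1/582227) = -189108/582227 + 2*I*√6967/582227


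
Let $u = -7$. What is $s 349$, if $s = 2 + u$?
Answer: $-1745$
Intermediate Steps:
$s = -5$ ($s = 2 - 7 = -5$)
$s 349 = \left(-5\right) 349 = -1745$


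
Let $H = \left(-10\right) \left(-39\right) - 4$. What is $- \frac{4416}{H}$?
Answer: $- \frac{2208}{193} \approx -11.44$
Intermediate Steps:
$H = 386$ ($H = 390 - 4 = 386$)
$- \frac{4416}{H} = - \frac{4416}{386} = \left(-4416\right) \frac{1}{386} = - \frac{2208}{193}$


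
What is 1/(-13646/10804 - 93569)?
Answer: -5402/505466561 ≈ -1.0687e-5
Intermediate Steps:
1/(-13646/10804 - 93569) = 1/(-13646*1/10804 - 93569) = 1/(-6823/5402 - 93569) = 1/(-505466561/5402) = -5402/505466561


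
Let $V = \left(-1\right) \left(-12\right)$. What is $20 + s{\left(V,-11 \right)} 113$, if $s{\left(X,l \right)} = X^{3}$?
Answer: $195284$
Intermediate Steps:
$V = 12$
$20 + s{\left(V,-11 \right)} 113 = 20 + 12^{3} \cdot 113 = 20 + 1728 \cdot 113 = 20 + 195264 = 195284$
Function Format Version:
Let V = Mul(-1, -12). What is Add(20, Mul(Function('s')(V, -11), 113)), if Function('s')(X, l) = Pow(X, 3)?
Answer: 195284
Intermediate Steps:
V = 12
Add(20, Mul(Function('s')(V, -11), 113)) = Add(20, Mul(Pow(12, 3), 113)) = Add(20, Mul(1728, 113)) = Add(20, 195264) = 195284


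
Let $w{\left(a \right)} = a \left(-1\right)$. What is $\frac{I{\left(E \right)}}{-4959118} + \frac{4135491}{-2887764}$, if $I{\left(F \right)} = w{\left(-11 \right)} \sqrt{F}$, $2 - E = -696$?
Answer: $- \frac{1378497}{962588} - \frac{11 \sqrt{698}}{4959118} \approx -1.4321$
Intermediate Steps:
$w{\left(a \right)} = - a$
$E = 698$ ($E = 2 - -696 = 2 + 696 = 698$)
$I{\left(F \right)} = 11 \sqrt{F}$ ($I{\left(F \right)} = \left(-1\right) \left(-11\right) \sqrt{F} = 11 \sqrt{F}$)
$\frac{I{\left(E \right)}}{-4959118} + \frac{4135491}{-2887764} = \frac{11 \sqrt{698}}{-4959118} + \frac{4135491}{-2887764} = 11 \sqrt{698} \left(- \frac{1}{4959118}\right) + 4135491 \left(- \frac{1}{2887764}\right) = - \frac{11 \sqrt{698}}{4959118} - \frac{1378497}{962588} = - \frac{1378497}{962588} - \frac{11 \sqrt{698}}{4959118}$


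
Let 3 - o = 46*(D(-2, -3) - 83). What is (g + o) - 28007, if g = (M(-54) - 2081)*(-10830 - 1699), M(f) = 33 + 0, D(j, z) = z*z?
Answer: 25634792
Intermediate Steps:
D(j, z) = z²
M(f) = 33
o = 3407 (o = 3 - 46*((-3)² - 83) = 3 - 46*(9 - 83) = 3 - 46*(-74) = 3 - 1*(-3404) = 3 + 3404 = 3407)
g = 25659392 (g = (33 - 2081)*(-10830 - 1699) = -2048*(-12529) = 25659392)
(g + o) - 28007 = (25659392 + 3407) - 28007 = 25662799 - 28007 = 25634792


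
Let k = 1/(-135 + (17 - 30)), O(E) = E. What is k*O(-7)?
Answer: 7/148 ≈ 0.047297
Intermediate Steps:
k = -1/148 (k = 1/(-135 - 13) = 1/(-148) = -1/148 ≈ -0.0067568)
k*O(-7) = -1/148*(-7) = 7/148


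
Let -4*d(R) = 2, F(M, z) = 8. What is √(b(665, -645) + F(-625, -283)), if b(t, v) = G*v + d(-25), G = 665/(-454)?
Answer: √49069455/227 ≈ 30.859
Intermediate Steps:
G = -665/454 (G = 665*(-1/454) = -665/454 ≈ -1.4648)
d(R) = -½ (d(R) = -¼*2 = -½)
b(t, v) = -½ - 665*v/454 (b(t, v) = -665*v/454 - ½ = -½ - 665*v/454)
√(b(665, -645) + F(-625, -283)) = √((-½ - 665/454*(-645)) + 8) = √((-½ + 428925/454) + 8) = √(214349/227 + 8) = √(216165/227) = √49069455/227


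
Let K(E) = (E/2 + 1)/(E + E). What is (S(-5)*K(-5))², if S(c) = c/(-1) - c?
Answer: 9/4 ≈ 2.2500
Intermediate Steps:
S(c) = -2*c (S(c) = c*(-1) - c = -c - c = -2*c)
K(E) = (1 + E/2)/(2*E) (K(E) = (E*(½) + 1)/((2*E)) = (E/2 + 1)*(1/(2*E)) = (1 + E/2)*(1/(2*E)) = (1 + E/2)/(2*E))
(S(-5)*K(-5))² = ((-2*(-5))*((¼)*(2 - 5)/(-5)))² = (10*((¼)*(-⅕)*(-3)))² = (10*(3/20))² = (3/2)² = 9/4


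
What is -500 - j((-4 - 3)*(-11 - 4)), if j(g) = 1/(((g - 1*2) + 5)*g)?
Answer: -5670001/11340 ≈ -500.00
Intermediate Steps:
j(g) = 1/(g*(3 + g)) (j(g) = 1/(((g - 2) + 5)*g) = 1/(((-2 + g) + 5)*g) = 1/((3 + g)*g) = 1/(g*(3 + g)))
-500 - j((-4 - 3)*(-11 - 4)) = -500 - 1/(((-4 - 3)*(-11 - 4))*(3 + (-4 - 3)*(-11 - 4))) = -500 - 1/(((-7*(-15)))*(3 - 7*(-15))) = -500 - 1/(105*(3 + 105)) = -500 - 1/(105*108) = -500 - 1*1/11340 = -500 - 1/11340 = -5670001/11340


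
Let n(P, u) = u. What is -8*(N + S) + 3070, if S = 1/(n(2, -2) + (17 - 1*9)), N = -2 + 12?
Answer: 8966/3 ≈ 2988.7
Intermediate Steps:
N = 10
S = ⅙ (S = 1/(-2 + (17 - 1*9)) = 1/(-2 + (17 - 9)) = 1/(-2 + 8) = 1/6 = ⅙ ≈ 0.16667)
-8*(N + S) + 3070 = -8*(10 + ⅙) + 3070 = -8*61/6 + 3070 = -244/3 + 3070 = 8966/3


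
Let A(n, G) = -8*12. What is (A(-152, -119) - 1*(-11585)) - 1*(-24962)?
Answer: 36451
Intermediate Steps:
A(n, G) = -96
(A(-152, -119) - 1*(-11585)) - 1*(-24962) = (-96 - 1*(-11585)) - 1*(-24962) = (-96 + 11585) + 24962 = 11489 + 24962 = 36451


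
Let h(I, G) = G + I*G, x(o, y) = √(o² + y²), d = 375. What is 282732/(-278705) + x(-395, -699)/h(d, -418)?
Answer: -282732/278705 - √644626/157168 ≈ -1.0196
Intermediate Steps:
h(I, G) = G + G*I
282732/(-278705) + x(-395, -699)/h(d, -418) = 282732/(-278705) + √((-395)² + (-699)²)/((-418*(1 + 375))) = 282732*(-1/278705) + √(156025 + 488601)/((-418*376)) = -282732/278705 + √644626/(-157168) = -282732/278705 + √644626*(-1/157168) = -282732/278705 - √644626/157168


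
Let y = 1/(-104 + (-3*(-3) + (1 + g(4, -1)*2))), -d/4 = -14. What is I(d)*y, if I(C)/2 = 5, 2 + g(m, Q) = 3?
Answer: -5/46 ≈ -0.10870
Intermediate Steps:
d = 56 (d = -4*(-14) = 56)
g(m, Q) = 1 (g(m, Q) = -2 + 3 = 1)
I(C) = 10 (I(C) = 2*5 = 10)
y = -1/92 (y = 1/(-104 + (-3*(-3) + (1 + 1*2))) = 1/(-104 + (9 + (1 + 2))) = 1/(-104 + (9 + 3)) = 1/(-104 + 12) = 1/(-92) = -1/92 ≈ -0.010870)
I(d)*y = 10*(-1/92) = -5/46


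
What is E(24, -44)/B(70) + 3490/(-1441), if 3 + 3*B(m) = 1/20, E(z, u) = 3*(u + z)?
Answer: 4981690/85019 ≈ 58.595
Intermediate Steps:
E(z, u) = 3*u + 3*z
B(m) = -59/60 (B(m) = -1 + (⅓)/20 = -1 + (⅓)*(1/20) = -1 + 1/60 = -59/60)
E(24, -44)/B(70) + 3490/(-1441) = (3*(-44) + 3*24)/(-59/60) + 3490/(-1441) = (-132 + 72)*(-60/59) + 3490*(-1/1441) = -60*(-60/59) - 3490/1441 = 3600/59 - 3490/1441 = 4981690/85019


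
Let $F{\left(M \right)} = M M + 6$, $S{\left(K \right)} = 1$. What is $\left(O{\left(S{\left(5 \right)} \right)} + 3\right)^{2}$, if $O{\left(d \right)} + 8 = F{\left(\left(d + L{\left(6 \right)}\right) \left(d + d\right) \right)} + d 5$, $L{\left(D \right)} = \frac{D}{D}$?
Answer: $484$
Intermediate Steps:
$L{\left(D \right)} = 1$
$F{\left(M \right)} = 6 + M^{2}$ ($F{\left(M \right)} = M^{2} + 6 = 6 + M^{2}$)
$O{\left(d \right)} = -2 + 5 d + 4 d^{2} \left(1 + d\right)^{2}$ ($O{\left(d \right)} = -8 + \left(\left(6 + \left(\left(d + 1\right) \left(d + d\right)\right)^{2}\right) + d 5\right) = -8 + \left(\left(6 + \left(\left(1 + d\right) 2 d\right)^{2}\right) + 5 d\right) = -8 + \left(\left(6 + \left(2 d \left(1 + d\right)\right)^{2}\right) + 5 d\right) = -8 + \left(\left(6 + 4 d^{2} \left(1 + d\right)^{2}\right) + 5 d\right) = -8 + \left(6 + 5 d + 4 d^{2} \left(1 + d\right)^{2}\right) = -2 + 5 d + 4 d^{2} \left(1 + d\right)^{2}$)
$\left(O{\left(S{\left(5 \right)} \right)} + 3\right)^{2} = \left(\left(-2 + 5 \cdot 1 + 4 \cdot 1^{2} \left(1 + 1\right)^{2}\right) + 3\right)^{2} = \left(\left(-2 + 5 + 4 \cdot 1 \cdot 2^{2}\right) + 3\right)^{2} = \left(\left(-2 + 5 + 4 \cdot 1 \cdot 4\right) + 3\right)^{2} = \left(\left(-2 + 5 + 16\right) + 3\right)^{2} = \left(19 + 3\right)^{2} = 22^{2} = 484$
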